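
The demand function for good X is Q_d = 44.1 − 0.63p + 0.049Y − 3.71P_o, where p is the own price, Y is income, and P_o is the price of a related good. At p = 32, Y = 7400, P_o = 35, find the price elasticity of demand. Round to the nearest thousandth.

At the given point, Q_d = 44.1 − 0.63(32) + 0.049(7400) − 3.71(35) = 44.1 − 20.16 + 362.6 − 129.85 = 256.69.
∂Q_d/∂p = −0.63, so E_p = (−0.63)·(32/256.69) ≈ -0.079.
|E_p| < 1: demand is inelastic.

-0.079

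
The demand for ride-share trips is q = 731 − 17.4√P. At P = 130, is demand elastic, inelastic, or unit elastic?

inelastic

At P = 130, q = 532.6095.
dq/dP = −17.4/(2√P) = −17.4/(2·11.4018).
Point elasticity E = (dq/dP)·(P/q) = -0.763 × 130/532.6095 ≈ -0.186.
|E| ≈ 0.186 < 1, so demand is inelastic.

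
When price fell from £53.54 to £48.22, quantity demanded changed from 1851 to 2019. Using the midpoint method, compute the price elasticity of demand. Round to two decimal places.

%ΔQ = (2019 − 1851)/[(1851 + 2019)/2] = 168/1935 ≈ 0.0868.
%Δp = (48.22 − 53.54)/[(53.54 + 48.22)/2] = -5.32/50.88 ≈ -0.1046.
Arc elasticity E = %ΔQ/%Δp ≈ 0.0868/-0.1046 ≈ -0.83.
|E| < 1: demand is inelastic over this range.

-0.83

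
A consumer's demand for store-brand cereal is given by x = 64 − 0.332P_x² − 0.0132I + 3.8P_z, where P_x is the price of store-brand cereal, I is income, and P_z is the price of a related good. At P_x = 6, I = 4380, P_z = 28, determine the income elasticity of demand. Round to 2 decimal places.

At the given point, x = 64 − 0.332(6)² − 0.0132(4380) + 3.8(28) = 64 − 11.952 − 57.816 + 106.4 = 100.632.
∂x/∂I = −0.0132, so E_I = -0.0132·(4380/100.632) ≈ -0.57.
E_I < 0: inferior good.

-0.57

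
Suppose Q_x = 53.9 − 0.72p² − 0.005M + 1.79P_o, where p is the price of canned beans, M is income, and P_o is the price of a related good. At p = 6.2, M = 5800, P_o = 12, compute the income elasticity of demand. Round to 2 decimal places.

-1.55

Substituting, Q_x = 53.9 − 0.72(6.2)² − 0.005(5800) + 1.79(12) = 53.9 − 27.6768 − 29 + 21.48 = 18.7032.
∂Q_x/∂M = −0.005, so E_I = -0.005·(5800/18.7032) ≈ -1.55.
E_I < 0: inferior good.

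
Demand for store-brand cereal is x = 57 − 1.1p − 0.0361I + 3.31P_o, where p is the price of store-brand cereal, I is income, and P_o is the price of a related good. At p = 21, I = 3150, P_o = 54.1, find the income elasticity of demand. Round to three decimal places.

-1.146

First evaluate x: 57 − 1.1(21) − 0.0361(3150) + 3.31(54.1) = 57 − 23.1 − 113.715 + 179.071 = 99.256.
∂x/∂I = −0.0361, so E_I = -0.0361·(3150/99.256) ≈ -1.146.
E_I < 0: inferior good.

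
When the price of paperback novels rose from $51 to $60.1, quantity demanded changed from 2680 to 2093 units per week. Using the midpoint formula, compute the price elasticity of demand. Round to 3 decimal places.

%Δq = (2093 − 2680)/[(2680 + 2093)/2] = -587/2386.5 ≈ -0.2460.
%Δp = (60.1 − 51)/[(51 + 60.1)/2] = 9.1/55.55 ≈ 0.1638.
Arc elasticity E = %Δq/%Δp ≈ -0.2460/0.1638 ≈ -1.501.
|E| > 1: demand is elastic over this range.

-1.501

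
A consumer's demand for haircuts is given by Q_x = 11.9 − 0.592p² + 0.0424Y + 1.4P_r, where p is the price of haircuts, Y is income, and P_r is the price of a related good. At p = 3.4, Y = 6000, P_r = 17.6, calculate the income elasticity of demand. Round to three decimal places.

0.895

At the given point, Q_x = 11.9 − 0.592(3.4)² + 0.0424(6000) + 1.4(17.6) = 11.9 − 6.8435 + 254.4 + 24.64 = 284.0965.
∂Q_x/∂Y = +0.0424, so E_I = 0.0424·(6000/284.0965) ≈ 0.895.
E_I ∈ (0,1): normal good (necessity).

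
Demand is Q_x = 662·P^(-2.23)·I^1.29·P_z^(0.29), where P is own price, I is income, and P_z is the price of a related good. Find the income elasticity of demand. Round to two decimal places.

1.29

For a Cobb–Douglas (constant-elasticity) form Q_x = A·I^α·…, the elasticity with respect to I equals the exponent α at every point.
Here the exponent on I is 1.29, so the income elasticity of demand is 1.29.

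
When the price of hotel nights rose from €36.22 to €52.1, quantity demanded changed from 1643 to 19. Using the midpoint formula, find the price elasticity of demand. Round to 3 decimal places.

%Δq = (19 − 1643)/[(1643 + 19)/2] = -1624/831 ≈ -1.9543.
%ΔP = (52.1 − 36.22)/[(36.22 + 52.1)/2] = 15.88/44.16 ≈ 0.3596.
Arc elasticity E = %Δq/%ΔP ≈ -1.9543/0.3596 ≈ -5.435.
|E| > 1: demand is elastic over this range.

-5.435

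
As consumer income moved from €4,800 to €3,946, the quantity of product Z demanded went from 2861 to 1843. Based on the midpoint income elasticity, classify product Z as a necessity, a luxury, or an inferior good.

%ΔQ = (1843 − 2861)/[(2861+1843)/2] = -1018/2352 ≈ -0.4328.
%ΔI = (3,946 − 4,800)/[(4,800+3,946)/2] = -854/4373 ≈ -0.1953.
E_I = %ΔQ/%ΔI ≈ 2.216.
E_I > 1: normal good (luxury).

luxury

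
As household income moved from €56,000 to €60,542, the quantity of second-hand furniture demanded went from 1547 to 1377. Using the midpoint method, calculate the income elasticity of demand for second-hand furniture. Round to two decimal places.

%ΔQ = (1377 − 1547)/[(1547+1377)/2] = -170/1462 ≈ -0.1163.
%ΔI = (60,542 − 56,000)/[(56,000+60,542)/2] = 4542/58271 ≈ 0.0779.
E_I = %ΔQ/%ΔI ≈ -1.49.
E_I < 0: inferior good.

-1.49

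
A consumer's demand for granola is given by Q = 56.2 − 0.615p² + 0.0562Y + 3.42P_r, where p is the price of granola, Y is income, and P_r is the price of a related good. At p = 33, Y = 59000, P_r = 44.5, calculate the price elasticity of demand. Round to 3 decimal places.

Evaluating quantity at (p, Y, P_r) gives Q = 56.2 − 0.615(33)² + 0.0562(59000) + 3.42(44.5) = 56.2 − 669.735 + 3315.8 + 152.19 = 2854.455.
∂Q/∂p = −2·0.615·p = -40.59, so E_p = -40.59·(33/2854.455) ≈ -0.469.
|E_p| < 1: demand is inelastic.

-0.469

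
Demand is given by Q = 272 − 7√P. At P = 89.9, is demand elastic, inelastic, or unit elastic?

inelastic

At P = 89.9, Q = 205.6291.
dQ/dP = −7/(2√P) = −7/(2·9.4816).
Point elasticity E = (dQ/dP)·(P/Q) = -0.3691 × 89.9/205.6291 ≈ -0.161.
|E| ≈ 0.161 < 1, so demand is inelastic.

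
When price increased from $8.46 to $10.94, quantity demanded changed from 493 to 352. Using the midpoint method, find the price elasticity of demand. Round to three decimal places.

%ΔQ = (352 − 493)/[(493 + 352)/2] = -141/422.5 ≈ -0.3337.
%ΔP = (10.94 − 8.46)/[(8.46 + 10.94)/2] = 2.48/9.7 ≈ 0.2557.
Arc elasticity E = %ΔQ/%ΔP ≈ -0.3337/0.2557 ≈ -1.305.
|E| > 1: demand is elastic over this range.

-1.305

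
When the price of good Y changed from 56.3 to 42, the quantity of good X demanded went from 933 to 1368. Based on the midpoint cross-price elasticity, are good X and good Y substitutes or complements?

complements

%ΔQ_x = (1368 − 933)/[(933+1368)/2] = 435/1150.5 ≈ 0.3781.
%ΔP_y = (42 − 56.3)/[(56.3+42)/2] ≈ -0.2909.
E_xy = 0.3781/-0.2909 ≈ -1.300.
E_xy < 0, so the goods are complements.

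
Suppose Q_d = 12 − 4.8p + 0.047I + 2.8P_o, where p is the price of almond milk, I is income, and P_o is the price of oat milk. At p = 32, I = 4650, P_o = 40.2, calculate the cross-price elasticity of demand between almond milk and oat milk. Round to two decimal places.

0.59

First evaluate Q_d: 12 − 4.8(32) + 0.047(4650) + 2.8(40.2) = 12 − 153.6 + 218.55 + 112.56 = 189.51.
∂Q_d/∂P_o = +2.8, so E_xy = 2.8·(40.2/189.51) ≈ 0.59.
E_xy > 0: the goods are substitutes.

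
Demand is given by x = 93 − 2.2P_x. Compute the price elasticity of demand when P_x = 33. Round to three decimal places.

At P_x = 33, x = 20.4.
dx/dP_x = −2.2.
Point elasticity E = (dx/dP_x)·(P_x/x) = -2.2 × 33/20.4 ≈ -3.559.
|E| > 1, so demand is elastic at this price.

-3.559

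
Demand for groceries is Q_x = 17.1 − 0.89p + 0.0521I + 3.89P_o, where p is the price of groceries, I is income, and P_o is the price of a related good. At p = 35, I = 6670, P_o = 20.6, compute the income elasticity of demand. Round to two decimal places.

0.84

First evaluate Q_x: 17.1 − 0.89(35) + 0.0521(6670) + 3.89(20.6) = 17.1 − 31.15 + 347.507 + 80.134 = 413.591.
∂Q_x/∂I = +0.0521, so E_I = 0.0521·(6670/413.591) ≈ 0.84.
E_I ∈ (0,1): normal good (necessity).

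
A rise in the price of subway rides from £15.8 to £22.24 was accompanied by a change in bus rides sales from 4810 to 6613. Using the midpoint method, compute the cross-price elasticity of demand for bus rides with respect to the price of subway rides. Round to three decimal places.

0.932

%ΔQ_x = (6613 − 4810)/[(4810+6613)/2] = 1803/5711.5 ≈ 0.3157.
%ΔP_y = (22.24 − 15.8)/[(15.8+22.24)/2] ≈ 0.3386.
E_xy = 0.3157/0.3386 ≈ 0.932.
E_xy > 0, so bus rides and subway rides are substitutes.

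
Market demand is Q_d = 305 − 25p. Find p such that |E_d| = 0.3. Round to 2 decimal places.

2.82

Set −bp/(a − bp) = −0.3 ⇒ bp = 0.3(a − bp) ⇒ bp(1+0.3) = 0.3·a.
p = 0.3·305/(25·1.3) ≈ 2.82.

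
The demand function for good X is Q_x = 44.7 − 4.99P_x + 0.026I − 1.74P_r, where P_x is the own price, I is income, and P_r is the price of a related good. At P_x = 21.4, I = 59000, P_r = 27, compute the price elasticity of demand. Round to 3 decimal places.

-0.075

First evaluate Q_x: 44.7 − 4.99(21.4) + 0.026(59000) − 1.74(27) = 44.7 − 106.786 + 1534 − 46.98 = 1424.934.
∂Q_x/∂P_x = −4.99, so E_p = (−4.99)·(21.4/1424.934) ≈ -0.075.
|E_p| < 1: demand is inelastic.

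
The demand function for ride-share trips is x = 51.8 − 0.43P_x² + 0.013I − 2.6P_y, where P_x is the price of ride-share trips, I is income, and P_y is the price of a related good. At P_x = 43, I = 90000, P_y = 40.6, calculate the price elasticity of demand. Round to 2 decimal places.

At the given point, x = 51.8 − 0.43(43)² + 0.013(90000) − 2.6(40.6) = 51.8 − 795.07 + 1170 − 105.56 = 321.17.
∂x/∂P_x = −2·0.43·P_x = -36.98, so E_p = -36.98·(43/321.17) ≈ -4.95.
|E_p| > 1: demand is elastic.

-4.95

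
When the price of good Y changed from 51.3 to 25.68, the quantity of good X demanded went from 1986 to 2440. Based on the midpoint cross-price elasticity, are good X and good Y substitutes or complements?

complements

%ΔQ_x = (2440 − 1986)/[(1986+2440)/2] = 454/2213 ≈ 0.2052.
%ΔP_y = (25.68 − 51.3)/[(51.3+25.68)/2] ≈ -0.6656.
E_xy = 0.2052/-0.6656 ≈ -0.308.
E_xy < 0, so the goods are complements.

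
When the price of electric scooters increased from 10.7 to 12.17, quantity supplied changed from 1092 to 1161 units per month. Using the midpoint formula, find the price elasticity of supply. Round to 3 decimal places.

0.476

%ΔQ = (1161 − 1092)/[(1092 + 1161)/2] = 69/1126.5 ≈ 0.0613.
%Δp = (12.17 − 10.7)/[(10.7 + 12.17)/2] = 1.47/11.435 ≈ 0.1286.
Arc elasticity E = %ΔQ/%Δp ≈ 0.0613/0.1286 ≈ 0.476.
|E| < 1: supply is inelastic over this range.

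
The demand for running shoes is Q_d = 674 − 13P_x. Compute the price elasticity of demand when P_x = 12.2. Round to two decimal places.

At P_x = 12.2, Q_d = 515.4.
dQ_d/dP_x = −13.
Point elasticity E = (dQ_d/dP_x)·(P_x/Q_d) = -13 × 12.2/515.4 ≈ -0.31.
|E| < 1, so demand is inelastic at this price.

-0.31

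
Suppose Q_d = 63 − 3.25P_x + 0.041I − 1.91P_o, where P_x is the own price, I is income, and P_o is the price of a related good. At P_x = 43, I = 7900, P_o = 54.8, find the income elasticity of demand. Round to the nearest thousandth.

Substituting, Q_d = 63 − 3.25(43) + 0.041(7900) − 1.91(54.8) = 63 − 139.75 + 323.9 − 104.668 = 142.482.
∂Q_d/∂I = +0.041, so E_I = 0.041·(7900/142.482) ≈ 2.273.
E_I > 1: normal good (luxury).

2.273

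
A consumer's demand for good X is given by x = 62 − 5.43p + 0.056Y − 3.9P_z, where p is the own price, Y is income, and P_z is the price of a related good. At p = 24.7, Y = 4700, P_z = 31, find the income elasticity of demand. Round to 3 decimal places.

3.750

x = 62 − 5.43(24.7) + 0.056(4700) − 3.9(31) = 62 − 134.121 + 263.2 − 120.9 = 70.179.
∂x/∂Y = +0.056, so E_I = 0.056·(4700/70.179) ≈ 3.750.
E_I > 1: normal good (luxury).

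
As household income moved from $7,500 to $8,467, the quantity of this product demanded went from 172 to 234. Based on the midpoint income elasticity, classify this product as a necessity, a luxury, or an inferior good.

%ΔQ = (234 − 172)/[(172+234)/2] = 62/203 ≈ 0.3054.
%ΔI = (8,467 − 7,500)/[(7,500+8,467)/2] = 967/7983.5 ≈ 0.1211.
E_I = %ΔQ/%ΔI ≈ 2.522.
E_I > 1: normal good (luxury).

luxury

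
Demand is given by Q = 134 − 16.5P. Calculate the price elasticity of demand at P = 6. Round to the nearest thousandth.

-2.829

At P = 6, Q = 35.
dQ/dP = −16.5.
Point elasticity E = (dQ/dP)·(P/Q) = -16.5 × 6/35 ≈ -2.829.
|E| > 1, so demand is elastic at this price.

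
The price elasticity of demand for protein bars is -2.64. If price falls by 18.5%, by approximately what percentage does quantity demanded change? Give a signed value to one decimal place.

48.8

%ΔQ ≈ E × %ΔP = (-2.64) × (-18.5%) ≈ 48.8%.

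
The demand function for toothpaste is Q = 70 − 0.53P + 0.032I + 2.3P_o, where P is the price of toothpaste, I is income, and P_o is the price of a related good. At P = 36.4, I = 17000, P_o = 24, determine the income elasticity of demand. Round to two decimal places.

0.84

First evaluate Q: 70 − 0.53(36.4) + 0.032(17000) + 2.3(24) = 70 − 19.292 + 544 + 55.2 = 649.908.
∂Q/∂I = +0.032, so E_I = 0.032·(17000/649.908) ≈ 0.84.
E_I ∈ (0,1): normal good (necessity).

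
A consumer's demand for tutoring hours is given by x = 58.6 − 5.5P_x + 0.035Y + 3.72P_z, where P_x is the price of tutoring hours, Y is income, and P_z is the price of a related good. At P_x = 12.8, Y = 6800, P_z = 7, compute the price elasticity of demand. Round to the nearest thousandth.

-0.279

First evaluate x: 58.6 − 5.5(12.8) + 0.035(6800) + 3.72(7) = 58.6 − 70.4 + 238 + 26.04 = 252.24.
∂x/∂P_x = −5.5, so E_p = (−5.5)·(12.8/252.24) ≈ -0.279.
|E_p| < 1: demand is inelastic.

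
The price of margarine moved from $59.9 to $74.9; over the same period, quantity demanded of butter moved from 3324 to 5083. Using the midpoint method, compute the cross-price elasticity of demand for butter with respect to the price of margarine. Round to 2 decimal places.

1.88

%ΔQ_x = (5083 − 3324)/[(3324+5083)/2] = 1759/4203.5 ≈ 0.4185.
%ΔP_y = (74.9 − 59.9)/[(59.9+74.9)/2] ≈ 0.2226.
E_xy = 0.4185/0.2226 ≈ 1.88.
E_xy > 0, so butter and margarine are substitutes.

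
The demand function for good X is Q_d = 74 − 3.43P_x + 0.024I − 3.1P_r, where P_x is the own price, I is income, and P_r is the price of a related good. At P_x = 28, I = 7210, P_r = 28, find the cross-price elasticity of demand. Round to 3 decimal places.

-1.352

Evaluating quantity at (P_x, I, P_r) gives Q_d = 74 − 3.43(28) + 0.024(7210) − 3.1(28) = 74 − 96.04 + 173.04 − 86.8 = 64.2.
∂Q_d/∂P_r = −3.1, so E_xy = -3.1·(28/64.2) ≈ -1.352.
E_xy < 0: the goods are complements.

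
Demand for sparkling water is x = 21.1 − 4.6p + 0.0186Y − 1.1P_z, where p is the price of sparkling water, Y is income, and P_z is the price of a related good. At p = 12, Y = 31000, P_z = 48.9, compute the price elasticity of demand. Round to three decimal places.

First evaluate x: 21.1 − 4.6(12) + 0.0186(31000) − 1.1(48.9) = 21.1 − 55.2 + 576.6 − 53.79 = 488.71.
∂x/∂p = −4.6, so E_p = (−4.6)·(12/488.71) ≈ -0.113.
|E_p| < 1: demand is inelastic.

-0.113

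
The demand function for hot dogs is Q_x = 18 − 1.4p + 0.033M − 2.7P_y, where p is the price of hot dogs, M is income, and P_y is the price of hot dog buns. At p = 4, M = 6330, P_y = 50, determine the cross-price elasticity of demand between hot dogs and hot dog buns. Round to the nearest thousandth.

-1.564

Q_x = 18 − 1.4(4) + 0.033(6330) − 2.7(50) = 18 − 5.6 + 208.89 − 135 = 86.29.
∂Q_x/∂P_y = −2.7, so E_xy = -2.7·(50/86.29) ≈ -1.564.
E_xy < 0: the goods are complements.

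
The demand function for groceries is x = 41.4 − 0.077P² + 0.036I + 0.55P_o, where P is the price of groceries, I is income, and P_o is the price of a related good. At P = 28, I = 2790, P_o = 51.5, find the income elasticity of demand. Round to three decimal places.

Evaluating quantity at (P, I, P_o) gives x = 41.4 − 0.077(28)² + 0.036(2790) + 0.55(51.5) = 41.4 − 60.368 + 100.44 + 28.325 = 109.797.
∂x/∂I = +0.036, so E_I = 0.036·(2790/109.797) ≈ 0.915.
E_I ∈ (0,1): normal good (necessity).

0.915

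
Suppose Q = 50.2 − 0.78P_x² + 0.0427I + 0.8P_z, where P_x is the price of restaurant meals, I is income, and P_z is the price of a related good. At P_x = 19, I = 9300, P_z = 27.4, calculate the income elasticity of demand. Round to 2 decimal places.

At the given point, Q = 50.2 − 0.78(19)² + 0.0427(9300) + 0.8(27.4) = 50.2 − 281.58 + 397.11 + 21.92 = 187.65.
∂Q/∂I = +0.0427, so E_I = 0.0427·(9300/187.65) ≈ 2.12.
E_I > 1: normal good (luxury).

2.12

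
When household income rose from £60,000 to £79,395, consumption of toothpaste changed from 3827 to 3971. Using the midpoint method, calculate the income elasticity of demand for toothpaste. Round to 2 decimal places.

%ΔQ = (3971 − 3827)/[(3827+3971)/2] = 144/3899 ≈ 0.0369.
%ΔM = (79,395 − 60,000)/[(60,000+79,395)/2] = 19395/69697.5 ≈ 0.2783.
E_I = %ΔQ/%ΔM ≈ 0.13.
E_I ∈ (0,1): normal good (necessity).

0.13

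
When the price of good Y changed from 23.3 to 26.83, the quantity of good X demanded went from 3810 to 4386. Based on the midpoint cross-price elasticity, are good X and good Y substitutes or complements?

substitutes

%ΔQ_x = (4386 − 3810)/[(3810+4386)/2] = 576/4098 ≈ 0.1406.
%ΔP_y = (26.83 − 23.3)/[(23.3+26.83)/2] ≈ 0.1408.
E_xy = 0.1406/0.1408 ≈ 0.998.
E_xy > 0, so the goods are substitutes.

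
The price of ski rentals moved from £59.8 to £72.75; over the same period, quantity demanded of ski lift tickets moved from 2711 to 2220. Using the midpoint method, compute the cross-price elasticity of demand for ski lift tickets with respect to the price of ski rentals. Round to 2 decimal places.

%ΔQ_x = (2220 − 2711)/[(2711+2220)/2] = -491/2465.5 ≈ -0.1991.
%ΔP_y = (72.75 − 59.8)/[(59.8+72.75)/2] ≈ 0.1954.
E_xy = -0.1991/0.1954 ≈ -1.02.
E_xy < 0, so ski lift tickets and ski rentals are complements.

-1.02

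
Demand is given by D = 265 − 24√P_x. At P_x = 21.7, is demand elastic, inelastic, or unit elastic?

inelastic

At P_x = 21.7, D = 153.2002.
dD/dP_x = −24/(2√P_x) = −24/(2·4.6583).
Point elasticity E = (dD/dP_x)·(P_x/D) = -2.576 × 21.7/153.2002 ≈ -0.365.
|E| ≈ 0.365 < 1, so demand is inelastic.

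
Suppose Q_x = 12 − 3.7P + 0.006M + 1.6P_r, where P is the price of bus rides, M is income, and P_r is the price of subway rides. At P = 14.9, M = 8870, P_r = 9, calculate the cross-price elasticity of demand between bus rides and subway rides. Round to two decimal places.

Substituting, Q_x = 12 − 3.7(14.9) + 0.006(8870) + 1.6(9) = 12 − 55.13 + 53.22 + 14.4 = 24.49.
∂Q_x/∂P_r = +1.6, so E_xy = 1.6·(9/24.49) ≈ 0.59.
E_xy > 0: the goods are substitutes.

0.59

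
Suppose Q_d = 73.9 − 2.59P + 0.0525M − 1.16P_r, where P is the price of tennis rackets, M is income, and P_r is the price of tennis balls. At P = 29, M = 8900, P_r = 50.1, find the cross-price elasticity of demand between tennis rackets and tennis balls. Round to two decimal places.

-0.14

Q_d = 73.9 − 2.59(29) + 0.0525(8900) − 1.16(50.1) = 73.9 − 75.11 + 467.25 − 58.116 = 407.924.
∂Q_d/∂P_r = −1.16, so E_xy = -1.16·(50.1/407.924) ≈ -0.14.
E_xy < 0: the goods are complements.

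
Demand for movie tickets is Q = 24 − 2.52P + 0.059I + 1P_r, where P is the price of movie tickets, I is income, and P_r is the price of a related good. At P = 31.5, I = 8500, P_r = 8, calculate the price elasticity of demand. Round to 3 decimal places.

-0.175

First evaluate Q: 24 − 2.52(31.5) + 0.059(8500) + 1(8) = 24 − 79.38 + 501.5 + 8 = 454.12.
∂Q/∂P = −2.52, so E_p = (−2.52)·(31.5/454.12) ≈ -0.175.
|E_p| < 1: demand is inelastic.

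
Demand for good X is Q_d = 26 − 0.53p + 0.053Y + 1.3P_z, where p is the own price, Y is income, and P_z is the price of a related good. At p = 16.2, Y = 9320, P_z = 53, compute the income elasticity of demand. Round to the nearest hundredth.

Q_d = 26 − 0.53(16.2) + 0.053(9320) + 1.3(53) = 26 − 8.586 + 493.96 + 68.9 = 580.274.
∂Q_d/∂Y = +0.053, so E_I = 0.053·(9320/580.274) ≈ 0.85.
E_I ∈ (0,1): normal good (necessity).

0.85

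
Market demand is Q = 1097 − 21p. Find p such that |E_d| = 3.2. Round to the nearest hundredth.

Set −bp/(a − bp) = −3.2 ⇒ bp = 3.2(a − bp) ⇒ bp(1+3.2) = 3.2·a.
p = 3.2·1097/(21·4.2) ≈ 39.80.

39.80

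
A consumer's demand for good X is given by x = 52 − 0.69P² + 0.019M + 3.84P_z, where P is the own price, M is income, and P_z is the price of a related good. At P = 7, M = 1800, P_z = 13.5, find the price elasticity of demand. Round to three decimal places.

-0.649

First evaluate x: 52 − 0.69(7)² + 0.019(1800) + 3.84(13.5) = 52 − 33.81 + 34.2 + 51.84 = 104.23.
∂x/∂P = −2·0.69·P = -9.66, so E_p = -9.66·(7/104.23) ≈ -0.649.
|E_p| < 1: demand is inelastic.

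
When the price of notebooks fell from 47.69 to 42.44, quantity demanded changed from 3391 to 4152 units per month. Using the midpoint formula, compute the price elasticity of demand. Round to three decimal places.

%ΔQ = (4152 − 3391)/[(3391 + 4152)/2] = 761/3771.5 ≈ 0.2018.
%Δp = (42.44 − 47.69)/[(47.69 + 42.44)/2] = -5.25/45.065 ≈ -0.1165.
Arc elasticity E = %ΔQ/%Δp ≈ 0.2018/-0.1165 ≈ -1.732.
|E| > 1: demand is elastic over this range.

-1.732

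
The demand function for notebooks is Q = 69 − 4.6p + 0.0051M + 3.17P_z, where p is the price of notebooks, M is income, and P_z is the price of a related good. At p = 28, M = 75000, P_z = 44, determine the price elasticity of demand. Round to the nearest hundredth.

Substituting, Q = 69 − 4.6(28) + 0.0051(75000) + 3.17(44) = 69 − 128.8 + 382.5 + 139.48 = 462.18.
∂Q/∂p = −4.6, so E_p = (−4.6)·(28/462.18) ≈ -0.28.
|E_p| < 1: demand is inelastic.

-0.28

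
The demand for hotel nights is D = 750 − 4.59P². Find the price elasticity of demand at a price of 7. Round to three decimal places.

At P = 7, D = 525.09.
dD/dP = −2·4.59·P = −64.26.
Point elasticity E = (dD/dP)·(P/D) = -64.26 × 7/525.09 ≈ -0.857.
|E| < 1, so demand is inelastic at this price.

-0.857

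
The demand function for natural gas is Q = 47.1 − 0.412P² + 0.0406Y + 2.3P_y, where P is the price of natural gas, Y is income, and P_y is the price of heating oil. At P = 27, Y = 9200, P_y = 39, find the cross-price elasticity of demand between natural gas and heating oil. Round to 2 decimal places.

0.43

Substituting, Q = 47.1 − 0.412(27)² + 0.0406(9200) + 2.3(39) = 47.1 − 300.348 + 373.52 + 89.7 = 209.972.
∂Q/∂P_y = +2.3, so E_xy = 2.3·(39/209.972) ≈ 0.43.
E_xy > 0: the goods are substitutes.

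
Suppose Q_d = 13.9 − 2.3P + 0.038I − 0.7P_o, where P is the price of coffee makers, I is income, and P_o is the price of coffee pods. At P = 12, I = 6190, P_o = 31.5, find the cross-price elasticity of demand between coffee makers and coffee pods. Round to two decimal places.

Q_d = 13.9 − 2.3(12) + 0.038(6190) − 0.7(31.5) = 13.9 − 27.6 + 235.22 − 22.05 = 199.47.
∂Q_d/∂P_o = −0.7, so E_xy = -0.7·(31.5/199.47) ≈ -0.11.
E_xy < 0: the goods are complements.

-0.11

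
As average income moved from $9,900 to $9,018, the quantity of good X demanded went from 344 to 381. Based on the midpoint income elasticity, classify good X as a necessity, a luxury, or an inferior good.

inferior

%ΔQ = (381 − 344)/[(344+381)/2] = 37/362.5 ≈ 0.1021.
%ΔM = (9,018 − 9,900)/[(9,900+9,018)/2] = -882/9459 ≈ -0.0932.
E_I = %ΔQ/%ΔM ≈ -1.095.
E_I < 0: inferior good.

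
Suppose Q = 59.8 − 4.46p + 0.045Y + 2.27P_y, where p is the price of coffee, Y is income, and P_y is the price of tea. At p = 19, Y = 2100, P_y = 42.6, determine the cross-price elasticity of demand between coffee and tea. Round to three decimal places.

At the given point, Q = 59.8 − 4.46(19) + 0.045(2100) + 2.27(42.6) = 59.8 − 84.74 + 94.5 + 96.702 = 166.262.
∂Q/∂P_y = +2.27, so E_xy = 2.27·(42.6/166.262) ≈ 0.582.
E_xy > 0: the goods are substitutes.

0.582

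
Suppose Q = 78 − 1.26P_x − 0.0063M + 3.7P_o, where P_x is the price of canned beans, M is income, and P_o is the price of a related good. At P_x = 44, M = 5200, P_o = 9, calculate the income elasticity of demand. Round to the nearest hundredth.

Substituting, Q = 78 − 1.26(44) − 0.0063(5200) + 3.7(9) = 78 − 55.44 − 32.76 + 33.3 = 23.1.
∂Q/∂M = −0.0063, so E_I = -0.0063·(5200/23.1) ≈ -1.42.
E_I < 0: inferior good.

-1.42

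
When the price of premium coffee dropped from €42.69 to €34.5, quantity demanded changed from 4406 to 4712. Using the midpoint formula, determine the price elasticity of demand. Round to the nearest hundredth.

%Δq = (4712 − 4406)/[(4406 + 4712)/2] = 306/4559 ≈ 0.0671.
%ΔP = (34.5 − 42.69)/[(42.69 + 34.5)/2] = -8.19/38.595 ≈ -0.2122.
Arc elasticity E = %Δq/%ΔP ≈ 0.0671/-0.2122 ≈ -0.32.
|E| < 1: demand is inelastic over this range.

-0.32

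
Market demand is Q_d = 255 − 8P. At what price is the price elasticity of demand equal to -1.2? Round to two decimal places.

Set −bP/(a − bP) = −1.2 ⇒ bP = 1.2(a − bP) ⇒ bP(1+1.2) = 1.2·a.
P = 1.2·255/(8·2.2) ≈ 17.39.

17.39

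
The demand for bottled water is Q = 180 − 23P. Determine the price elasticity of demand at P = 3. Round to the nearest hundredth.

At P = 3, Q = 111.
dQ/dP = −23.
Point elasticity E = (dQ/dP)·(P/Q) = -23 × 3/111 ≈ -0.62.
|E| < 1, so demand is inelastic at this price.

-0.62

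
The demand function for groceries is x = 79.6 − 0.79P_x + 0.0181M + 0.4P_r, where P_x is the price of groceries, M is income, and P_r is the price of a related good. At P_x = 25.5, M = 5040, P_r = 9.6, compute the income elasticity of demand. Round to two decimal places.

At the given point, x = 79.6 − 0.79(25.5) + 0.0181(5040) + 0.4(9.6) = 79.6 − 20.145 + 91.224 + 3.84 = 154.519.
∂x/∂M = +0.0181, so E_I = 0.0181·(5040/154.519) ≈ 0.59.
E_I ∈ (0,1): normal good (necessity).

0.59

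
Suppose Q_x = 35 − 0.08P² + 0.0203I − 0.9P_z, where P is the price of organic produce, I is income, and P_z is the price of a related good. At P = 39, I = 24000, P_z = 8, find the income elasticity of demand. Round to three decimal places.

Q_x = 35 − 0.08(39)² + 0.0203(24000) − 0.9(8) = 35 − 121.68 + 487.2 − 7.2 = 393.32.
∂Q_x/∂I = +0.0203, so E_I = 0.0203·(24000/393.32) ≈ 1.239.
E_I > 1: normal good (luxury).

1.239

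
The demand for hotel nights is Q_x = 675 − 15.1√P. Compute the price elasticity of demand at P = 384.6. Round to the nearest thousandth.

At P = 384.6, Q_x = 378.8706.
dQ_x/dP = −15.1/(2√P) = −15.1/(2·19.6112).
Point elasticity E = (dQ_x/dP)·(P/Q_x) = -0.385 × 384.6/378.8706 ≈ -0.391.
|E| < 1, so demand is inelastic at this price.

-0.391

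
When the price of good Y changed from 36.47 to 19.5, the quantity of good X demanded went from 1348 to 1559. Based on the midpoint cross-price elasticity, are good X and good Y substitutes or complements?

complements

%ΔQ_x = (1559 − 1348)/[(1348+1559)/2] = 211/1453.5 ≈ 0.1452.
%ΔP_y = (19.5 − 36.47)/[(36.47+19.5)/2] ≈ -0.6064.
E_xy = 0.1452/-0.6064 ≈ -0.239.
E_xy < 0, so the goods are complements.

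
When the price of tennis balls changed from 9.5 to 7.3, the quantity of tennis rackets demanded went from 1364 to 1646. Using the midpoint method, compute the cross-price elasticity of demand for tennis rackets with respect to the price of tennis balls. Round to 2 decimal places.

%ΔQ_x = (1646 − 1364)/[(1364+1646)/2] = 282/1505 ≈ 0.1874.
%ΔP_y = (7.3 − 9.5)/[(9.5+7.3)/2] ≈ -0.2619.
E_xy = 0.1874/-0.2619 ≈ -0.72.
E_xy < 0, so tennis rackets and tennis balls are complements.

-0.72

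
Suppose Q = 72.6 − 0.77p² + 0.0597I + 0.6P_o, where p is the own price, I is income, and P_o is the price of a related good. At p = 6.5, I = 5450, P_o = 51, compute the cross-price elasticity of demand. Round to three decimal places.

First evaluate Q: 72.6 − 0.77(6.5)² + 0.0597(5450) + 0.6(51) = 72.6 − 32.5325 + 325.365 + 30.6 = 396.0325.
∂Q/∂P_o = +0.6, so E_xy = 0.6·(51/396.0325) ≈ 0.077.
E_xy > 0: the goods are substitutes.

0.077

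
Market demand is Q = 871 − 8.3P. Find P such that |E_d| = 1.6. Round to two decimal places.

64.58

Set −bP/(a − bP) = −1.6 ⇒ bP = 1.6(a − bP) ⇒ bP(1+1.6) = 1.6·a.
P = 1.6·871/(8.3·2.6) ≈ 64.58.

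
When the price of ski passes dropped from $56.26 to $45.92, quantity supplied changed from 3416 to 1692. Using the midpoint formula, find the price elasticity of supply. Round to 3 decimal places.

3.335

%Δq = (1692 − 3416)/[(3416 + 1692)/2] = -1724/2554 ≈ -0.6750.
%ΔP = (45.92 − 56.26)/[(56.26 + 45.92)/2] = -10.34/51.09 ≈ -0.2024.
Arc elasticity E = %Δq/%ΔP ≈ -0.6750/-0.2024 ≈ 3.335.
|E| > 1: supply is elastic over this range.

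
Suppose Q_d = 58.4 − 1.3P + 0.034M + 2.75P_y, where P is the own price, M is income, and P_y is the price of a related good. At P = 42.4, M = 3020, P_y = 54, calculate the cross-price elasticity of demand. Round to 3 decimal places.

0.584

Evaluating quantity at (P, M, P_y) gives Q_d = 58.4 − 1.3(42.4) + 0.034(3020) + 2.75(54) = 58.4 − 55.12 + 102.68 + 148.5 = 254.46.
∂Q_d/∂P_y = +2.75, so E_xy = 2.75·(54/254.46) ≈ 0.584.
E_xy > 0: the goods are substitutes.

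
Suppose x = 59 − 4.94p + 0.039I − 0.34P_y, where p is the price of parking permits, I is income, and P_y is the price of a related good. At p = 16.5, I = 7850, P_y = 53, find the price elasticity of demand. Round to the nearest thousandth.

-0.307

x = 59 − 4.94(16.5) + 0.039(7850) − 0.34(53) = 59 − 81.51 + 306.15 − 18.02 = 265.62.
∂x/∂p = −4.94, so E_p = (−4.94)·(16.5/265.62) ≈ -0.307.
|E_p| < 1: demand is inelastic.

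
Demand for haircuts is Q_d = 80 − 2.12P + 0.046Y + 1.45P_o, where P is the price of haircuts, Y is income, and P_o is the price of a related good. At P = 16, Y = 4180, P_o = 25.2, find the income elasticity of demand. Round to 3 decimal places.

Q_d = 80 − 2.12(16) + 0.046(4180) + 1.45(25.2) = 80 − 33.92 + 192.28 + 36.54 = 274.9.
∂Q_d/∂Y = +0.046, so E_I = 0.046·(4180/274.9) ≈ 0.699.
E_I ∈ (0,1): normal good (necessity).

0.699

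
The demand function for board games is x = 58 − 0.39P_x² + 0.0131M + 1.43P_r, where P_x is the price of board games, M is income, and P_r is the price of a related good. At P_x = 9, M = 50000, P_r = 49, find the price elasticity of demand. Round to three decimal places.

-0.084

x = 58 − 0.39(9)² + 0.0131(50000) + 1.43(49) = 58 − 31.59 + 655 + 70.07 = 751.48.
∂x/∂P_x = −2·0.39·P_x = -7.02, so E_p = -7.02·(9/751.48) ≈ -0.084.
|E_p| < 1: demand is inelastic.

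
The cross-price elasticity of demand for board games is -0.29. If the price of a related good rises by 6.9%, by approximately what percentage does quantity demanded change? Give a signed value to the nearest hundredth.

-2.00

%ΔQ ≈ E × %ΔP_y = (-0.29) × (6.9%) ≈ -2.00%.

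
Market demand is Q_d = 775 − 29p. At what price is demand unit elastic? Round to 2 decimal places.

13.36

For linear demand Q_d = a − bp, E = −bp/(a − bp). |E| = 1 ⇒ bp = a − bp ⇒ p = a/(2b).
p = 775/(2·29) ≈ 13.36.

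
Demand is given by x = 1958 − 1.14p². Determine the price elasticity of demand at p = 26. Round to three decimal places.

At p = 26, x = 1187.36.
dx/dp = −2·1.14·p = −59.28.
Point elasticity E = (dx/dp)·(p/x) = -59.28 × 26/1187.36 ≈ -1.298.
|E| > 1, so demand is elastic at this price.

-1.298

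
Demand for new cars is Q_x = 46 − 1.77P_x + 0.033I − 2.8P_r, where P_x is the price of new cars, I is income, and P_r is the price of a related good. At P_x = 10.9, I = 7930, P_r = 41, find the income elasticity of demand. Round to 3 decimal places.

Evaluating quantity at (P_x, I, P_r) gives Q_x = 46 − 1.77(10.9) + 0.033(7930) − 2.8(41) = 46 − 19.293 + 261.69 − 114.8 = 173.597.
∂Q_x/∂I = +0.033, so E_I = 0.033·(7930/173.597) ≈ 1.507.
E_I > 1: normal good (luxury).

1.507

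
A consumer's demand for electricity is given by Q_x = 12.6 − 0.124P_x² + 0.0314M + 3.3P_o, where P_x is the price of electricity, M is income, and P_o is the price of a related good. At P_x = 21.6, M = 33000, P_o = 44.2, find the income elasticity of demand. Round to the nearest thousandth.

0.912

Substituting, Q_x = 12.6 − 0.124(21.6)² + 0.0314(33000) + 3.3(44.2) = 12.6 − 57.8534 + 1036.2 + 145.86 = 1136.8066.
∂Q_x/∂M = +0.0314, so E_I = 0.0314·(33000/1136.8066) ≈ 0.912.
E_I ∈ (0,1): normal good (necessity).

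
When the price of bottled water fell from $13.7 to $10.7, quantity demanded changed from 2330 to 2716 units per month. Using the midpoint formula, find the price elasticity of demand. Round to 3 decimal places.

%Δq = (2716 − 2330)/[(2330 + 2716)/2] = 386/2523 ≈ 0.1530.
%ΔP = (10.7 − 13.7)/[(13.7 + 10.7)/2] = -3/12.2 ≈ -0.2459.
Arc elasticity E = %Δq/%ΔP ≈ 0.1530/-0.2459 ≈ -0.622.
|E| < 1: demand is inelastic over this range.

-0.622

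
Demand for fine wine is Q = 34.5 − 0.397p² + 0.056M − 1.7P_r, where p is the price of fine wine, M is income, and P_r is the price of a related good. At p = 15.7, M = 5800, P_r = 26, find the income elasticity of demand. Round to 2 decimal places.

1.50

First evaluate Q: 34.5 − 0.397(15.7)² + 0.056(5800) − 1.7(26) = 34.5 − 97.8565 + 324.8 − 44.2 = 217.2435.
∂Q/∂M = +0.056, so E_I = 0.056·(5800/217.2435) ≈ 1.50.
E_I > 1: normal good (luxury).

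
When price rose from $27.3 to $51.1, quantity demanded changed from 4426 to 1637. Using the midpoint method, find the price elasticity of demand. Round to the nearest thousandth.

-1.515

%ΔQ = (1637 − 4426)/[(4426 + 1637)/2] = -2789/3031.5 ≈ -0.9200.
%Δp = (51.1 − 27.3)/[(27.3 + 51.1)/2] = 23.8/39.2 ≈ 0.6071.
Arc elasticity E = %ΔQ/%Δp ≈ -0.9200/0.6071 ≈ -1.515.
|E| > 1: demand is elastic over this range.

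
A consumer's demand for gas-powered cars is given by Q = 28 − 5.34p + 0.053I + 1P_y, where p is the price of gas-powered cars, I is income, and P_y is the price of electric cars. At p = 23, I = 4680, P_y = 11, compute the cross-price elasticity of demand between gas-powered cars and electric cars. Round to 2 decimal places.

Q = 28 − 5.34(23) + 0.053(4680) + 1(11) = 28 − 122.82 + 248.04 + 11 = 164.22.
∂Q/∂P_y = +1, so E_xy = 1·(11/164.22) ≈ 0.07.
E_xy > 0: the goods are substitutes.

0.07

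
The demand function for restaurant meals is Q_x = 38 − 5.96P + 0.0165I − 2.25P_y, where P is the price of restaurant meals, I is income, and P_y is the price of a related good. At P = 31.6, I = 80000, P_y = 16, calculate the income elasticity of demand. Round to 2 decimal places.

1.16

Substituting, Q_x = 38 − 5.96(31.6) + 0.0165(80000) − 2.25(16) = 38 − 188.336 + 1320 − 36 = 1133.664.
∂Q_x/∂I = +0.0165, so E_I = 0.0165·(80000/1133.664) ≈ 1.16.
E_I > 1: normal good (luxury).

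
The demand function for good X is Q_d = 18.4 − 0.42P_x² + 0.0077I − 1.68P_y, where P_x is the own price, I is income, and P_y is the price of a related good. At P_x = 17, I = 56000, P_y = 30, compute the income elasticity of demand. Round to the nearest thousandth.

First evaluate Q_d: 18.4 − 0.42(17)² + 0.0077(56000) − 1.68(30) = 18.4 − 121.38 + 431.2 − 50.4 = 277.82.
∂Q_d/∂I = +0.0077, so E_I = 0.0077·(56000/277.82) ≈ 1.552.
E_I > 1: normal good (luxury).

1.552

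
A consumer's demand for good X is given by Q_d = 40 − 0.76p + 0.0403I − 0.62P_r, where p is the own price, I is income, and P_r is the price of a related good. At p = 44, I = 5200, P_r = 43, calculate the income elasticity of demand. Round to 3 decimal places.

Q_d = 40 − 0.76(44) + 0.0403(5200) − 0.62(43) = 40 − 33.44 + 209.56 − 26.66 = 189.46.
∂Q_d/∂I = +0.0403, so E_I = 0.0403·(5200/189.46) ≈ 1.106.
E_I > 1: normal good (luxury).

1.106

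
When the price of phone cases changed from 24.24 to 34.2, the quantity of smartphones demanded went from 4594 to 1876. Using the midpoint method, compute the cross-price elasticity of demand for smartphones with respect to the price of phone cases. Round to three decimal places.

%ΔQ_x = (1876 − 4594)/[(4594+1876)/2] = -2718/3235 ≈ -0.8402.
%ΔP_y = (34.2 − 24.24)/[(24.24+34.2)/2] ≈ 0.3409.
E_xy = -0.8402/0.3409 ≈ -2.465.
E_xy < 0, so smartphones and phone cases are complements.

-2.465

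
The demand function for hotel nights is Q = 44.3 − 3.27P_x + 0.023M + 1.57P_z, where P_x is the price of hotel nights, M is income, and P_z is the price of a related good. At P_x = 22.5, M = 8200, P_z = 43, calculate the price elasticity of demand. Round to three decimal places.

-0.324

Q = 44.3 − 3.27(22.5) + 0.023(8200) + 1.57(43) = 44.3 − 73.575 + 188.6 + 67.51 = 226.835.
∂Q/∂P_x = −3.27, so E_p = (−3.27)·(22.5/226.835) ≈ -0.324.
|E_p| < 1: demand is inelastic.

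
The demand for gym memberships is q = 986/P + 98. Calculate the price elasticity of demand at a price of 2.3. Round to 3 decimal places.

-0.814

At P = 2.3, q = 526.6957.
dq/dP = −986/P² = −186.3894.
Point elasticity E = (dq/dP)·(P/q) = -186.3894 × 2.3/526.6957 ≈ -0.814.
|E| < 1, so demand is inelastic at this price.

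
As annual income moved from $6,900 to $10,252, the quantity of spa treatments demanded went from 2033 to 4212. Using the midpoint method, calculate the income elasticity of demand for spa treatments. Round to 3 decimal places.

%ΔQ = (4212 − 2033)/[(2033+4212)/2] = 2179/3122.5 ≈ 0.6978.
%ΔY = (10,252 − 6,900)/[(6,900+10,252)/2] = 3352/8576 ≈ 0.3909.
E_I = %ΔQ/%ΔY ≈ 1.785.
E_I > 1: normal good (luxury).

1.785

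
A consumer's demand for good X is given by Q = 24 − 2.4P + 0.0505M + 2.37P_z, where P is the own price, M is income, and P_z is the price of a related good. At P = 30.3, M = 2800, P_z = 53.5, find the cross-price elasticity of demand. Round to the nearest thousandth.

0.578

Substituting, Q = 24 − 2.4(30.3) + 0.0505(2800) + 2.37(53.5) = 24 − 72.72 + 141.4 + 126.795 = 219.475.
∂Q/∂P_z = +2.37, so E_xy = 2.37·(53.5/219.475) ≈ 0.578.
E_xy > 0: the goods are substitutes.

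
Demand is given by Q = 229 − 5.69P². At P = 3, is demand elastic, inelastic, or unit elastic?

At P = 3, Q = 177.79.
dQ/dP = −2·5.69·P = −34.14.
Point elasticity E = (dQ/dP)·(P/Q) = -34.14 × 3/177.79 ≈ -0.576.
|E| ≈ 0.576 < 1, so demand is inelastic.

inelastic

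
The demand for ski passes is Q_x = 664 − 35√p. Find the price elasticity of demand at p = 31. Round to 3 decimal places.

-0.208

At p = 31, Q_x = 469.1282.
dQ_x/dp = −35/(2√p) = −35/(2·5.5678).
Point elasticity E = (dQ_x/dp)·(p/Q_x) = -3.1431 × 31/469.1282 ≈ -0.208.
|E| < 1, so demand is inelastic at this price.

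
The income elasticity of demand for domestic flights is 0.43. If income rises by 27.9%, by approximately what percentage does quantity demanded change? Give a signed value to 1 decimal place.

%ΔQ ≈ E × %ΔI = (0.43) × (27.9%) ≈ 12.0%.

12.0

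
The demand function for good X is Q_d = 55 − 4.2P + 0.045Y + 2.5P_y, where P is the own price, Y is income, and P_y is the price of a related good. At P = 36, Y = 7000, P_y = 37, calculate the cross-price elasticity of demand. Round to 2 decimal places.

0.30

At the given point, Q_d = 55 − 4.2(36) + 0.045(7000) + 2.5(37) = 55 − 151.2 + 315 + 92.5 = 311.3.
∂Q_d/∂P_y = +2.5, so E_xy = 2.5·(37/311.3) ≈ 0.30.
E_xy > 0: the goods are substitutes.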